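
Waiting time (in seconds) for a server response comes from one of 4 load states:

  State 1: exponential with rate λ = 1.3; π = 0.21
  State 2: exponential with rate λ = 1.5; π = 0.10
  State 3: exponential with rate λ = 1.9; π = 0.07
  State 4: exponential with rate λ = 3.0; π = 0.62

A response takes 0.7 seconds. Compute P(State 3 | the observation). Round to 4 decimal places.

Apply Bayes' rule: the posterior for each component is proportional to its prior times its likelihood at x.
Exponential densities:
  f_1 = 1.3·e^(−1.3·0.7) = 1.3·e^(−0.9100) = 0.523281
  f_2 = 1.5·e^(−1.5·0.7) = 1.5·e^(−1.0500) = 0.524907
  f_3 = 1.9·e^(−1.9·0.7) = 1.9·e^(−1.3300) = 0.502507
  f_4 = 3.0·e^(−3.0·0.7) = 3.0·e^(−2.1000) = 0.367369
Weight by the priors:
  π_1·f_1 = 0.21 × 0.523281 = 0.109889
  π_2·f_2 = 0.10 × 0.524907 = 0.0524907
  π_3·f_3 = 0.07 × 0.502507 = 0.0351755
  π_4·f_4 = 0.62 × 0.367369 = 0.227769
Denominator: 0.109889 + 0.0524907 + 0.0351755 + 0.227769 = 0.425324
P(State 3 | the observation) ≈ 0.0827

0.0827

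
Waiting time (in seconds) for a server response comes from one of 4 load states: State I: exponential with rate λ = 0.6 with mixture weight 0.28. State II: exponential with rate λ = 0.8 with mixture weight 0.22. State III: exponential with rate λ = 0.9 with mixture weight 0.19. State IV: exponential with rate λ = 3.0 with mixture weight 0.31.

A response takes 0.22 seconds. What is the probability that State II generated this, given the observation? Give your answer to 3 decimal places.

By Bayes' theorem, P(k | x) = π_k f_k(x) / Σ_j π_j f_j(x).
Component likelihoods at x = 0.22 seconds:
  p_I = 0.6·e^(−0.6·0.22) = 0.6·e^(−0.1320) = 0.525805
  p_II = 0.8·e^(−0.8·0.22) = 0.8·e^(−0.1760) = 0.670894
  p_III = 0.9·e^(−0.9·0.22) = 0.9·e^(−0.1980) = 0.738333
  p_IV = 3.0·e^(−3.0·0.22) = 3.0·e^(−0.6600) = 1.55055
Multiply by the mixture weights:
  π_I·p_I = 0.28 × 0.525805 = 0.147225
  π_II·p_II = 0.22 × 0.670894 = 0.147597
  π_III·p_III = 0.19 × 0.738333 = 0.140283
  π_IV·p_IV = 0.31 × 1.55055 = 0.480672
Sum: 0.147225 + 0.147597 + 0.140283 + 0.480672 = 0.915777
P(State II | the observation) ≈ 0.161

0.161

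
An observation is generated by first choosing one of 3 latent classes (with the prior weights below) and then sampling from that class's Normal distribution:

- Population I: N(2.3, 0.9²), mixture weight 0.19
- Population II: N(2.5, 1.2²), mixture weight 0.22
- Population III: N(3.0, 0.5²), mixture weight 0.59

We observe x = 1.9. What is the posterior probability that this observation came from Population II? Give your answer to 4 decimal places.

0.3533

Posterior ∝ prior × likelihood, so P(k | x) ∝ π_k f_k(x); normalise over all components.
Evaluate each component's likelihood at the observed value:
  p_I = 0.401582
  p_II = 0.293388
  p_III = 0.0709492
Weight by the priors:
  π_I·p_I = 0.19 × 0.401582 = 0.0763006
  π_II·p_II = 0.22 × 0.293388 = 0.0645453
  π_III·p_III = 0.59 × 0.0709492 = 0.04186
Denominator: 0.0763006 + 0.0645453 + 0.04186 = 0.182706
P(Population II | x) = 0.0645453 / 0.182706 ≈ 0.3533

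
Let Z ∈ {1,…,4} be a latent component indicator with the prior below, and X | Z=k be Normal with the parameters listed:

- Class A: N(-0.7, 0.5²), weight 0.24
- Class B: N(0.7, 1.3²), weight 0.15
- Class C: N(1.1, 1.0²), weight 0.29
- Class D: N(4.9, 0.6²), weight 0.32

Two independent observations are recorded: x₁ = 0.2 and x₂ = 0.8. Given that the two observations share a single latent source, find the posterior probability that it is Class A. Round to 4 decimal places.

0.0078

Apply Bayes' rule: the posterior for each component is proportional to its prior times its likelihood at x.
Since both observations come from the same component, the likelihood for component k is f_k(x₁)·f_k(x₂).
  p_A = [0.1579] × [0.0088637] = 0.00139958
  p_B = [0.285] × [0.305972] = 0.0872019
  p_C = [0.266085] × [0.381388] = 0.101482
  p_D = [3.15038e-14] × [4.82158e-11] = 1.51898e-24
Multiply by the mixture weights:
  P(Z=A)·p_A = 0.24 × 0.00139958 = 0.000335899
  P(Z=B)·p_B = 0.15 × 0.0872019 = 0.0130803
  P(Z=C)·p_C = 0.29 × 0.101482 = 0.0294297
  P(Z=D)·p_D = 0.32 × 1.51898e-24 = 4.86073e-25
Normaliser: 0.000335899 + 0.0130803 + 0.0294297 + 4.86073e-25 = 0.0428459
P(Class A | data) ≈ 0.0078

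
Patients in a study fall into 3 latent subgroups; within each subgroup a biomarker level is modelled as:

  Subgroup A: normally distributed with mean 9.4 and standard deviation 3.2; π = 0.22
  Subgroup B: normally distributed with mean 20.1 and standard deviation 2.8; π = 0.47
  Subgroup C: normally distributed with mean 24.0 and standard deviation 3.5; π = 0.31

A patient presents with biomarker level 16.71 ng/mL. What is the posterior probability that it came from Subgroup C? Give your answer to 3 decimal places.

0.106

Posterior ∝ prior × likelihood, so P(k | x) ∝ π_k f_k(x); normalise over all components.
Normal densities:
  L_A = 0.00917499
  L_B = 0.0684623
  L_C = 0.0130255
Prior × likelihood for each component:
  π_A·L_A = 0.22 × 0.00917499 = 0.0020185
  π_B·L_B = 0.47 × 0.0684623 = 0.0321773
  π_C·L_C = 0.31 × 0.0130255 = 0.0040379
Normaliser: 0.0020185 + 0.0321773 + 0.0040379 = 0.0382337
Responsibility of Subgroup C: 0.0040379 / 0.0382337 ≈ 0.106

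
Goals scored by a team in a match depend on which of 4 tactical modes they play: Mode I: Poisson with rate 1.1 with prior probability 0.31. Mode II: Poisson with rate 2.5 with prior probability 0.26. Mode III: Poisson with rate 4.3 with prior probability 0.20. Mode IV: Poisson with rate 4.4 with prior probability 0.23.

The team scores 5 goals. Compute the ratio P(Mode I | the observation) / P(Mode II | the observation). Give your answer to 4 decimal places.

0.0797

The posterior odds equal the prior odds times the likelihood ratio: (w_i/w_j)·(f_i(x)/f_j(x)).
Component likelihoods at x = 5 goals:
  f_I = 0.00446744
  f_II = 0.0668009
  f_III = 0.166224
  f_IV = 0.168728
0.0013849 / 0.0173682 ≈ 0.0797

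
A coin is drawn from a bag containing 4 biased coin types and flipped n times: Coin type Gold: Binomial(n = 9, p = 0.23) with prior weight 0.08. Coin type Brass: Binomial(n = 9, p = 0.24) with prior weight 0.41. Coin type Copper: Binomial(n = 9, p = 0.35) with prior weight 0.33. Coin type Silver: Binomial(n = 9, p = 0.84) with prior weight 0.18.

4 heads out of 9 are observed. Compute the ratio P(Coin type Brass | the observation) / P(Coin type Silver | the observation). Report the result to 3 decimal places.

Posterior odds = (π_i f_i(x)) / (π_j f_j(x)); the normalising sum cancels.
Component likelihoods at x = 4 heads out of 9:
  f_Gold = 0.0954411
  f_Brass = 0.105995
  f_Copper = 0.219386
  f_Silver = 0.00657791
Odds = (0.41/0.18) × (0.105995/0.00657791) = 2.27778 × 16.1137 ≈ 36.703

36.703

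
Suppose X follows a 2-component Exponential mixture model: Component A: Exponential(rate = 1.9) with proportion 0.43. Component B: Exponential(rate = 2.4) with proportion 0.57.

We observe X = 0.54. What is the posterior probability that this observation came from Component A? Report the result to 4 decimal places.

0.4389

The responsibility of component k is π_k f_k(x) divided by Σ_j π_j f_j(x).
Evaluate each component's likelihood at the observed value:
  L_A = 1.9·e^(−1.9·0.54) = 1.9·e^(−1.0260) = 0.681032
  L_B = 2.4·e^(−2.4·0.54) = 2.4·e^(−1.2960) = 0.656698
Multiply by the mixture weights:
  π_A·L_A = 0.43 × 0.681032 = 0.292844
  π_B·L_B = 0.57 × 0.656698 = 0.374318
Marginal: 0.292844 + 0.374318 = 0.667161
P(Component A | 0.54) = 0.292844 / 0.667161 ≈ 0.4389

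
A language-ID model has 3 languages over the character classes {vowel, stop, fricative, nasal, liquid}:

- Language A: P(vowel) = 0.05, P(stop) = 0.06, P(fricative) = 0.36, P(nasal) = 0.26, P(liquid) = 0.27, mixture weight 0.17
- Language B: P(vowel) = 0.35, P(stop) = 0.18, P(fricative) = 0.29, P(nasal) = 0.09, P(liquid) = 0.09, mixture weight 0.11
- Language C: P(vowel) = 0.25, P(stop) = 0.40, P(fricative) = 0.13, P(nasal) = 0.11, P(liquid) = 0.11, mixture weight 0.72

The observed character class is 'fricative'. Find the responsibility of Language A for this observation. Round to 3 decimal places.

0.328

Posterior ∝ prior × likelihood, so P(k | x) ∝ π_k f_k(x); normalise over all components.
Evaluate each component's likelihood at the observed value:
  f_A = 0.36
  f_B = 0.29
  f_C = 0.13
Prior × likelihood for each component:
  π_A·f_A = 0.17 × 0.36 = 0.0612
  π_B·f_B = 0.11 × 0.29 = 0.0319
  π_C·f_C = 0.72 × 0.13 = 0.0936
Evidence: 0.0612 + 0.0319 + 0.0936 = 0.1867
P(Language A | 'fricative') = 0.0612 / 0.1867 ≈ 0.328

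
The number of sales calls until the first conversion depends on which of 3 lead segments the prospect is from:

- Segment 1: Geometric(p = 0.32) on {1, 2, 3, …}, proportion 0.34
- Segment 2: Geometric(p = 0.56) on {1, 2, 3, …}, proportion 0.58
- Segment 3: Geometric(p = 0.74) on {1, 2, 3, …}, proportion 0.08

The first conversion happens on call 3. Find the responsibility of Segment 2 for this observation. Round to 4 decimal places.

0.5366

By Bayes' theorem, P(k | x) = w_k f_k(x) / Σ_j w_j f_j(x).
Geometric probabilities:
  f_1 = 0.32·(1−0.32)^2 = 0.32·0.4624 = 0.147968
  f_2 = 0.56·(1−0.56)^2 = 0.56·0.1936 = 0.108416
  f_3 = 0.74·(1−0.74)^2 = 0.74·0.0676 = 0.050024
Unnormalised posteriors:
  w_1·f_1 = 0.34 × 0.147968 = 0.0503091
  w_2·f_2 = 0.58 × 0.108416 = 0.0628813
  w_3·f_3 = 0.08 × 0.050024 = 0.00400192
Marginal: 0.0503091 + 0.0628813 + 0.00400192 = 0.117192
Responsibility of Segment 2: 0.0628813 / 0.117192 ≈ 0.5366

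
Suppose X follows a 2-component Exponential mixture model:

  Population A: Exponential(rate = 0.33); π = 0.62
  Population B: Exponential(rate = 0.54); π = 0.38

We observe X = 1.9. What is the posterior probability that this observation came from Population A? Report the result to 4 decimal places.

The responsibility of component k is P(Z=k) f_k(x) divided by Σ_j P(Z=j) f_j(x).
Evaluate each component's likelihood at the observed value:
  f_A = 0.33·e^(−0.33·1.9) = 0.33·e^(−0.6270) = 0.176283
  f_B = 0.54·e^(−0.54·1.9) = 0.54·e^(−1.0260) = 0.193556
Multiply by the mixture weights:
  P(Z=A)·f_A = 0.62 × 0.176283 = 0.109296
  P(Z=B)·f_B = 0.38 × 0.193556 = 0.0735514
Denominator: 0.109296 + 0.0735514 = 0.182847
So the posterior for Population A is 0.109296 / 0.182847 ≈ 0.5977.

0.5977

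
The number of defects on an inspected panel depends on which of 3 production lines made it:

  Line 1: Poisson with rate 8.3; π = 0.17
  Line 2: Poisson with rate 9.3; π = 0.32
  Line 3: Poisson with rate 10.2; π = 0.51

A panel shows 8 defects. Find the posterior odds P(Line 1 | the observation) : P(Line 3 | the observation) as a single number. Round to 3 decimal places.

Posterior odds = (P(Z=i) f_i(x)) / (P(Z=j) f_j(x)); the normalising sum cancels.
Component likelihoods at x = 8 defects:
  p_1 = 0.138823
  p_2 = 0.126883
  p_3 = 0.108013
Posterior odds = (P(Z=1)·p_1) / (P(Z=3)·p_3) = (0.17·0.138823) / (0.51·0.108013) = 0.0235998 / 0.0550868 ≈ 0.428

0.428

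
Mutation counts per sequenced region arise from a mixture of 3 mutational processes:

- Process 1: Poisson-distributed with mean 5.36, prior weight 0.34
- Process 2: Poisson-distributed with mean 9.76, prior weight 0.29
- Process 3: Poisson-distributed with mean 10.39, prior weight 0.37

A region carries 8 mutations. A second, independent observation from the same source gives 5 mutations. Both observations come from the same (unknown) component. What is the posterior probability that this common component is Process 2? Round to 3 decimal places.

0.199

Posterior ∝ prior × likelihood, so P(k | x) ∝ π_k f_k(x); normalise over all components.
Since both observations come from the same component, the likelihood for component k is f_k(x₁)·f_k(x₂).
  p_1 = [e^(−5.36)·5.36^8/8! = 0.0794291] × [0.17331] = 0.0137659
  p_2 = [e^(−9.76)·9.76^8/8! = 0.117859] × [0.0425945] = 0.00502016
  p_3 = [e^(−10.39)·10.39^8/8! = 0.103534] × [0.0310154] = 0.00321115
Unnormalised posteriors:
  π_1·p_1 = 0.34 × 0.0137659 = 0.0046804
  π_2·p_2 = 0.29 × 0.00502016 = 0.00145585
  π_3·p_3 = 0.37 × 0.00321115 = 0.00118813
Evidence: 0.0046804 + 0.00145585 + 0.00118813 = 0.00732437
P(Process 2 | x₁,x₂) = 0.00145585 / 0.00732437 ≈ 0.199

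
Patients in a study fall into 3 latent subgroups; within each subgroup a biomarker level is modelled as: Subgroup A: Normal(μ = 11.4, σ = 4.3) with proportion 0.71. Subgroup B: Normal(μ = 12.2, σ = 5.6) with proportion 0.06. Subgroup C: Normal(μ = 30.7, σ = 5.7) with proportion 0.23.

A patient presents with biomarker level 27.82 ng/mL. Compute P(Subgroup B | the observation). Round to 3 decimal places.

The responsibility of component k is P(Z=k) f_k(x) divided by Σ_j P(Z=j) f_j(x).
Normal densities:
  f_A = (1/(4.3·√(2π)))·exp(−(27.82−11.4)²/(2·4.3²)) = 0.092777·exp(-7.29087) = 6.32494e-05
  f_B = (1/(5.6·√(2π)))·exp(−(27.82−12.2)²/(2·5.6²)) = 0.071240·exp(-3.89006) = 0.00145644
  f_C = (1/(5.7·√(2π)))·exp(−(27.82−30.7)²/(2·5.7²)) = 0.069990·exp(-0.12765) = 0.0616027
Weight by the priors:
  P(Z=A)·f_A = 0.71 × 6.32494e-05 = 4.49071e-05
  P(Z=B)·f_B = 0.06 × 0.00145644 = 8.73862e-05
  P(Z=C)·f_C = 0.23 × 0.0616027 = 0.0141686
Marginal: 4.49071e-05 + 8.73862e-05 + 0.0141686 = 0.0143009
So the posterior for Subgroup B is 8.73862e-05 / 0.0143009 ≈ 0.006.

0.006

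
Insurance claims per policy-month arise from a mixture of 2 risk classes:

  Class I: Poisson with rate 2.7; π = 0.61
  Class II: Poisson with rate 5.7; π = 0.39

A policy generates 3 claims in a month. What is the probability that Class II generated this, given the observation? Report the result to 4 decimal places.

P(component k | x) = w_k·f_k(x) / marginal(x), where marginal(x) = Σ_j w_j·f_j(x).
Poisson probabilities:
  p_I = e^(−2.7)·2.7^3/3! = 0.220468
  p_II = e^(−5.7)·5.7^3/3! = 0.103275
Multiply by the mixture weights:
  w_I·p_I = 0.61 × 0.220468 = 0.134485
  w_II·p_II = 0.39 × 0.103275 = 0.0402772
Evidence: 0.134485 + 0.0402772 = 0.174762
P(Class II | x) = 0.0402772 / 0.174762 ≈ 0.2305

0.2305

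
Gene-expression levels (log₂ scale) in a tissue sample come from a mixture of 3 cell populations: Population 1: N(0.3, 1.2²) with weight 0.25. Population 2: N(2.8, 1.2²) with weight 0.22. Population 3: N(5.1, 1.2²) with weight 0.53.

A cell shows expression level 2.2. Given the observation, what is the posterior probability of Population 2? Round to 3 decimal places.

0.660

Posterior ∝ prior × likelihood, so P(k | x) ∝ π_k f_k(x); normalise over all components.
Component likelihoods at x = 2.2:
  L_1 = (1/(1.2·√(2π)))·exp(−(2.2−0.3)²/(2·1.2²)) = 0.332452·exp(-1.25347) = 0.0949189
  L_2 = (1/(1.2·√(2π)))·exp(−(2.2−2.8)²/(2·1.2²)) = 0.332452·exp(-0.12500) = 0.293388
  L_3 = (1/(1.2·√(2π)))·exp(−(2.2−5.1)²/(2·1.2²)) = 0.332452·exp(-2.92014) = 0.0179279
Unnormalised posteriors:
  π_1·L_1 = 0.25 × 0.0949189 = 0.0237297
  π_2·L_2 = 0.22 × 0.293388 = 0.0645453
  π_3·L_3 = 0.53 × 0.0179279 = 0.00950177
Normaliser: 0.0237297 + 0.0645453 + 0.00950177 = 0.0977768
Responsibility of Population 2: 0.0645453 / 0.0977768 ≈ 0.660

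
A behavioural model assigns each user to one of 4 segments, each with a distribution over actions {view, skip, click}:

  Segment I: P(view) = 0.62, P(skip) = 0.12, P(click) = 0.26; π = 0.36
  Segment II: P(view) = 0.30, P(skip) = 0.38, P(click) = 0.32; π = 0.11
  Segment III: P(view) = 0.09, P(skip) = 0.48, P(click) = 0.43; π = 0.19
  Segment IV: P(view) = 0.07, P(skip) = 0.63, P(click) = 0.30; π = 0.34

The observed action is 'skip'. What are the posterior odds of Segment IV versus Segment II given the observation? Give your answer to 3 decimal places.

5.124

The posterior odds equal the prior odds times the likelihood ratio: (π_i/π_j)·(f_i(x)/f_j(x)).
Component likelihoods at x = 'skip':
  L_I = P(skip | comp) = 0.12
  L_II = P(skip | comp) = 0.38
  L_III = P(skip | comp) = 0.48
  L_IV = P(skip | comp) = 0.63
0.2142 / 0.0418 ≈ 5.124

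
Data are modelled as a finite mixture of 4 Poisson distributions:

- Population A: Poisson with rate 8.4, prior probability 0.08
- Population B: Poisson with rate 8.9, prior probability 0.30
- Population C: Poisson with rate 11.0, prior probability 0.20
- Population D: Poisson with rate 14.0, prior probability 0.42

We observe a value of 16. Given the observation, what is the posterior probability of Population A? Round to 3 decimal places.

0.011

P(component k | x) = w_k·f_k(x) / marginal(x), where marginal(x) = Σ_j w_j·f_j(x).
Component likelihoods at x = 16:
  f_A = 0.00660352
  f_B = 0.0101018
  f_C = 0.0366796
  f_D = 0.0865578
Multiply by the mixture weights:
  w_A·f_A = 0.08 × 0.00660352 = 0.000528281
  w_B·f_B = 0.30 × 0.0101018 = 0.00303055
  w_C·f_C = 0.20 × 0.0366796 = 0.00733591
  w_D·f_D = 0.42 × 0.0865578 = 0.0363543
Normaliser: 0.000528281 + 0.00303055 + 0.00733591 + 0.0363543 = 0.047249
Responsibility of Population A: 0.000528281 / 0.047249 ≈ 0.011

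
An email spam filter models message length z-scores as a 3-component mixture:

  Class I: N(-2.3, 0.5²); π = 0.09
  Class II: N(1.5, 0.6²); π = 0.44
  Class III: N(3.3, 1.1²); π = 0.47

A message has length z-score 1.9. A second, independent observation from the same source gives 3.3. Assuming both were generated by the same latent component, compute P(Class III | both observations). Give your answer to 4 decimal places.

The responsibility of component k is P(Z=k) f_k(x) divided by Σ_j P(Z=j) f_j(x).
Since both observations come from the same component, the likelihood for component k is f_k(x₁)·f_k(x₂).
  p_I = [(1/(0.5·√(2π)))·exp(−(1.9−-2.3)²/(2·0.5²)) = 0.797885·exp(-35.28000) = 3.80216e-16] × [4.60246e-28] = 1.74993e-43
  p_II = [(1/(0.6·√(2π)))·exp(−(1.9−1.5)²/(2·0.6²)) = 0.664904·exp(-0.22222) = 0.532413] × [0.00738641] = 0.00393263
  p_III = [(1/(1.1·√(2π)))·exp(−(1.9−3.3)²/(2·1.1²)) = 0.362675·exp(-0.80992) = 0.161352] × [0.362675] = 0.0585184
Prior × likelihood for each component:
  P(Z=I)·p_I = 0.09 × 1.74993e-43 = 1.57494e-44
  P(Z=II)·p_II = 0.44 × 0.00393263 = 0.00173036
  P(Z=III)·p_III = 0.47 × 0.0585184 = 0.0275036
Marginal: 1.57494e-44 + 0.00173036 + 0.0275036 = 0.029234
P(Class III | x) = 0.0275036 / 0.029234 ≈ 0.9408

0.9408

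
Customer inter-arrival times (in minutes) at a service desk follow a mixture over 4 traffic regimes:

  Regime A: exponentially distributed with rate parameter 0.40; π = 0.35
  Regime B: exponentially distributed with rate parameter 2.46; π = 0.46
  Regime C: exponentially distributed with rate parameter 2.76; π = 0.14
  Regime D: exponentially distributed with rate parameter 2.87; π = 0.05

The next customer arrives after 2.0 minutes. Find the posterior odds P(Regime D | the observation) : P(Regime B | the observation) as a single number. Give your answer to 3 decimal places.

Only the two components matter; the odds are (w_i f_i(x)) / (w_j f_j(x)).
Component likelihoods at x = 2.0 minutes:
  L_A = 0.40·e^(−0.40·2.0) = 0.40·e^(−0.8000) = 0.179732
  L_B = 2.46·e^(−2.46·2.0) = 2.46·e^(−4.9200) = 0.0179559
  L_C = 2.76·e^(−2.76·2.0) = 2.76·e^(−5.5200) = 0.0110561
  L_D = 2.87·e^(−2.87·2.0) = 2.87·e^(−5.7400) = 0.00922638
0.000461319 / 0.0082597 ≈ 0.056

0.056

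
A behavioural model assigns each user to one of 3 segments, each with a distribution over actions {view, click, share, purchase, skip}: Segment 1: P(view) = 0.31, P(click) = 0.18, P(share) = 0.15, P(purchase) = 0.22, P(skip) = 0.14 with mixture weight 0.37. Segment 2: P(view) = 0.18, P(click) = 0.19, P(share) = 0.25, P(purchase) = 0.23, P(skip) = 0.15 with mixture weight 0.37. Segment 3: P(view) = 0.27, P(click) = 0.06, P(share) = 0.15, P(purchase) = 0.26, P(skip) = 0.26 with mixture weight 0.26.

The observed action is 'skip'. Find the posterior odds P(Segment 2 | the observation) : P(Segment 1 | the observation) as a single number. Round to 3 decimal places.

1.071

The posterior odds equal the prior odds times the likelihood ratio: (w_i/w_j)·(f_i(x)/f_j(x)).
Component likelihoods at x = 'skip':
  p_1 = 0.14
  p_2 = 0.15
  p_3 = 0.26
Odds = (0.37/0.37) × (0.15/0.14) = 1 × 1.07143 ≈ 1.071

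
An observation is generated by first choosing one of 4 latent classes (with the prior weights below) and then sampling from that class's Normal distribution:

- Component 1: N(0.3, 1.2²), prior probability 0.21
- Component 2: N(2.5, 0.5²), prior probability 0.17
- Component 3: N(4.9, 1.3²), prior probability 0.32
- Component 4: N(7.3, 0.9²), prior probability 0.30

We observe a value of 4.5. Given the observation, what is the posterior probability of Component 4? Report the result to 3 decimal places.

0.011

Apply Bayes' rule: the posterior for each component is proportional to its prior times its likelihood at x.
Evaluate each component's likelihood at the observed value:
  L_1 = 0.000727236
  L_2 = 0.00026766
  L_3 = 0.29269
  L_4 = 0.00350668
Unnormalised posteriors:
  w_1·L_1 = 0.21 × 0.000727236 = 0.000152719
  w_2·L_2 = 0.17 × 0.00026766 = 4.55023e-05
  w_3·L_3 = 0.32 × 0.29269 = 0.0936609
  w_4·L_4 = 0.30 × 0.00350668 = 0.00105201
Marginal: 0.000152719 + 4.55023e-05 + 0.0936609 + 0.00105201 = 0.0949111
P(Component 4 | the observation) = 0.00105201 / 0.0949111 ≈ 0.011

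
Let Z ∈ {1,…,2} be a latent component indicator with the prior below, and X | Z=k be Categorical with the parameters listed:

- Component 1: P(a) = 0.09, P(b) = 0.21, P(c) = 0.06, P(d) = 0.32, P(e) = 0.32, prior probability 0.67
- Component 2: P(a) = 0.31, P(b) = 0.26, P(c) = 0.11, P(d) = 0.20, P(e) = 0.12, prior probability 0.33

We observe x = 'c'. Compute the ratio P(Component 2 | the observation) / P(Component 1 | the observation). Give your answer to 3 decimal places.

Posterior odds = (π_i f_i(x)) / (π_j f_j(x)); the normalising sum cancels.
Evaluate each component's likelihood at the observed value:
  f_1 = P(c | comp) = 0.06
  f_2 = P(c | comp) = 0.11
Posterior odds = (π_2·f_2) / (π_1·f_1) = (0.33·0.11) / (0.67·0.06) = 0.0363 / 0.0402 ≈ 0.903

0.903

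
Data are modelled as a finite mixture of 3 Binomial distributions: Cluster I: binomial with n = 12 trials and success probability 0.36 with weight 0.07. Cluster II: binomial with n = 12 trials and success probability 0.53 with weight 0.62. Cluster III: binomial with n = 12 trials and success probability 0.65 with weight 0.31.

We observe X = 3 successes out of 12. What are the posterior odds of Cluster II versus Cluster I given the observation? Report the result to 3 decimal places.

1.756

The posterior odds equal the prior odds times the likelihood ratio: (w_i/w_j)·(f_i(x)/f_j(x)).
Binomial probabilities:
  L_I = C(12,3)·0.36^3·0.64^9 = 220·0.046656·0.0180144 = 0.184906
  L_II = C(12,3)·0.53^3·0.47^9 = 220·0.148877·0.00111913 = 0.0366548
  L_III = C(12,3)·0.65^3·0.35^9 = 220·0.274625·7.88156e-05 = 0.00476184
Posterior odds = (w_II·L_II) / (w_I·L_I) = (0.62·0.0366548) / (0.07·0.184906) = 0.022726 / 0.0129434 ≈ 1.756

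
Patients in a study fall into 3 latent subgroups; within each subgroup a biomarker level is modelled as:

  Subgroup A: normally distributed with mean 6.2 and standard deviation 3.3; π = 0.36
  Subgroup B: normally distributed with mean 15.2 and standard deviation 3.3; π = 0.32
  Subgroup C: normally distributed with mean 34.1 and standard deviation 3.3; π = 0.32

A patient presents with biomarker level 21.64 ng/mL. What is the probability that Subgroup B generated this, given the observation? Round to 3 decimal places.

The responsibility of component k is π_k f_k(x) divided by Σ_j π_j f_j(x).
Evaluate each component's likelihood at the observed value:
  p_A = 2.13213e-06
  p_B = 0.0180057
  p_C = 9.69773e-05
Multiply by the mixture weights:
  π_A·p_A = 0.36 × 2.13213e-06 = 7.67567e-07
  π_B·p_B = 0.32 × 0.0180057 = 0.00576183
  π_C·p_C = 0.32 × 9.69773e-05 = 3.10327e-05
Evidence: 7.67567e-07 + 0.00576183 + 3.10327e-05 = 0.00579363
Responsibility of Subgroup B: 0.00576183 / 0.00579363 ≈ 0.995

0.995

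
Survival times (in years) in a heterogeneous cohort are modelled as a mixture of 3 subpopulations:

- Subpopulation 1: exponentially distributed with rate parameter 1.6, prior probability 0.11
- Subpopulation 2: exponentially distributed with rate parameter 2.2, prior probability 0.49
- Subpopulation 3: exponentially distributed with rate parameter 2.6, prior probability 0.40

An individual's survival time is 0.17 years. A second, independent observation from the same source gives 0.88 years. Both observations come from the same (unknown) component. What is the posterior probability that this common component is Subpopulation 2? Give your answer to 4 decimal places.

Posterior ∝ prior × likelihood, so P(k | x) ∝ P(Z=k) f_k(x); normalise over all components.
Since both observations come from the same component, the likelihood for component k is f_k(x₁)·f_k(x₂).
  L_1 = [1.21897] × [0.391411] = 0.477117
  L_2 = [1.51355] × [0.317416] = 0.480424
  L_3 = [1.67115] × [0.26382] = 0.440882
Prior × likelihood for each component:
  P(Z=1)·L_1 = 0.11 × 0.477117 = 0.0524829
  P(Z=2)·L_2 = 0.49 × 0.480424 = 0.235408
  P(Z=3)·L_3 = 0.40 × 0.440882 = 0.176353
Marginal: 0.0524829 + 0.235408 + 0.176353 = 0.464244
So the posterior for Subpopulation 2 is 0.235408 / 0.464244 ≈ 0.5071.

0.5071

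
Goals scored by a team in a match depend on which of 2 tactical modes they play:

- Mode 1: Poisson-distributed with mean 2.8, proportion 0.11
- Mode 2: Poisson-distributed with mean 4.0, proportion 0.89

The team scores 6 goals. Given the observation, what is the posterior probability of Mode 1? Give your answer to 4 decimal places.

0.0461

Apply Bayes' rule: the posterior for each component is proportional to its prior times its likelihood at x.
Poisson probabilities:
  f_1 = e^(−2.8)·2.8^6/6! = 0.0406997
  f_2 = e^(−4.0)·4.0^6/6! = 0.104196
Unnormalised posteriors:
  π_1·f_1 = 0.11 × 0.0406997 = 0.00447697
  π_2·f_2 = 0.89 × 0.104196 = 0.0927341
Sum: 0.00447697 + 0.0927341 = 0.0972111
P(Mode 1 | data) ≈ 0.0461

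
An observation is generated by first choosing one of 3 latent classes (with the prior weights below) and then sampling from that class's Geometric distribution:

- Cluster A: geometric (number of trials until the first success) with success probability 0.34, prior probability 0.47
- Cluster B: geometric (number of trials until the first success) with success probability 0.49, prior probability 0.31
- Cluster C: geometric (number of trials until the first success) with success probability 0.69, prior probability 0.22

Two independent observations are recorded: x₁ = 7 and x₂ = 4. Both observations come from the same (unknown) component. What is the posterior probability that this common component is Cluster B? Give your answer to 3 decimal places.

0.118

Posterior ∝ prior × likelihood, so P(k | x) ∝ P(Z=k) f_k(x); normalise over all components.
Since both observations come from the same component, the likelihood for component k is f_k(x₁)·f_k(x₂).
  p_A = [0.34·(1−0.34)^6 = 0.34·0.082654 = 0.0281023] × [0.0977486] = 0.00274697
  p_B = [0.49·(1−0.49)^6 = 0.49·0.0175963 = 0.00862218] × [0.064999] = 0.000560433
  p_C = [0.69·(1−0.69)^6 = 0.69·0.000887504 = 0.000612378] × [0.0205558] = 1.25879e-05
Multiply by the mixture weights:
  P(Z=A)·p_A = 0.47 × 0.00274697 = 0.00129107
  P(Z=B)·p_B = 0.31 × 0.000560433 = 0.000173734
  P(Z=C)·p_C = 0.22 × 1.25879e-05 = 2.76934e-06
Denominator: 0.00129107 + 0.000173734 + 2.76934e-06 = 0.00146758
P(Cluster B | x₁, x₂) = 0.000173734 / 0.00146758 ≈ 0.118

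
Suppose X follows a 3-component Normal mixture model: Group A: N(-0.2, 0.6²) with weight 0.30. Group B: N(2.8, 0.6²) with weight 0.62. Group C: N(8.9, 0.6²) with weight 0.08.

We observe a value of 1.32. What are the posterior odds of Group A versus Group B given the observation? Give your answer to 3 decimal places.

Only the two components matter; the odds are (π_i f_i(x)) / (π_j f_j(x)).
Normal densities:
  f_A = (1/(0.6·√(2π)))·exp(−(1.32−-0.2)²/(2·0.6²)) = 0.664904·exp(-3.20889) = 0.0268631
  f_B = (1/(0.6·√(2π)))·exp(−(1.32−2.8)²/(2·0.6²)) = 0.664904·exp(-3.04222) = 0.031735
  f_C = (1/(0.6·√(2π)))·exp(−(1.32−8.9)²/(2·0.6²)) = 0.664904·exp(-79.80056) = 1.46493e-35
0.00805893 / 0.0196757 ≈ 0.410

0.410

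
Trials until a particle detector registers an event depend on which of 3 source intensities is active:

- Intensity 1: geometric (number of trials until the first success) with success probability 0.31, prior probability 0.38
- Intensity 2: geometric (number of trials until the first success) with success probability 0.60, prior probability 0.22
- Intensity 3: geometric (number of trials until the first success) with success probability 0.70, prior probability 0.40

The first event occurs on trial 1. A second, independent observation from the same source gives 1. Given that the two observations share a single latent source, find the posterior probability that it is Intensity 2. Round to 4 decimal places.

Posterior ∝ prior × likelihood, so P(k | x) ∝ w_k f_k(x); normalise over all components.
Since both observations come from the same component, the likelihood for component k is f_k(x₁)·f_k(x₂).
  L_1 = [0.31] × [0.31] = 0.0961
  L_2 = [0.6] × [0.6] = 0.36
  L_3 = [0.7] × [0.7] = 0.49
Weight by the priors:
  w_1·L_1 = 0.38 × 0.0961 = 0.036518
  w_2·L_2 = 0.22 × 0.36 = 0.0792
  w_3·L_3 = 0.40 × 0.49 = 0.196
Normaliser: 0.036518 + 0.0792 + 0.196 = 0.311718
P(Intensity 2 | x₁, x₂) = 0.0792 / 0.311718 ≈ 0.2541

0.2541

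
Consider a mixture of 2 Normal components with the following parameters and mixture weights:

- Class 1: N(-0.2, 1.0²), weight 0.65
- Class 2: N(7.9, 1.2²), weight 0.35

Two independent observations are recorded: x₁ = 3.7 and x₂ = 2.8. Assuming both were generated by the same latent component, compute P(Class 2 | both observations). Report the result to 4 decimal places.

By Bayes' theorem, P(k | x) = w_k f_k(x) / Σ_j w_j f_j(x).
Since both observations come from the same component, the likelihood for component k is f_k(x₁)·f_k(x₂).
  f_1 = [(1/(1.0·√(2π)))·exp(−(3.7−-0.2)²/(2·1.0²)) = 0.398942·exp(-7.60500) = 0.000198655] × [0.00443185] = 8.80411e-07
  f_2 = [(1/(1.2·√(2π)))·exp(−(3.7−7.9)²/(2·1.2²)) = 0.332452·exp(-6.12500) = 0.000727236] × [3.97655e-05] = 2.89189e-08
Weight by the priors:
  w_1·f_1 = 0.65 × 8.80411e-07 = 5.72267e-07
  w_2·f_2 = 0.35 × 2.89189e-08 = 1.01216e-08
Sum: 5.72267e-07 + 1.01216e-08 = 5.82389e-07
So the posterior for Class 2 is 1.01216e-08 / 5.82389e-07 ≈ 0.0174.

0.0174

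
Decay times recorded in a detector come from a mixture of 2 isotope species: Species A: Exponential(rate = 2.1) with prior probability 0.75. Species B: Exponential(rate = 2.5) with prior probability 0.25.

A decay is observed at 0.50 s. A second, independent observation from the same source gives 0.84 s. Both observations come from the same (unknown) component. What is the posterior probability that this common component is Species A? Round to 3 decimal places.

Apply Bayes' rule: the posterior for each component is proportional to its prior times its likelihood at x.
Since both observations come from the same component, the likelihood for component k is f_k(x₁)·f_k(x₂).
  p_A = [0.734869] × [0.359852] = 0.264444
  p_B = [0.716262] × [0.306141] = 0.219277
Weight by the priors:
  π_A·p_A = 0.75 × 0.264444 = 0.198333
  π_B·p_B = 0.25 × 0.219277 = 0.0548193
Marginal: 0.198333 + 0.0548193 = 0.253152
Responsibility of Species A: 0.198333 / 0.253152 ≈ 0.783

0.783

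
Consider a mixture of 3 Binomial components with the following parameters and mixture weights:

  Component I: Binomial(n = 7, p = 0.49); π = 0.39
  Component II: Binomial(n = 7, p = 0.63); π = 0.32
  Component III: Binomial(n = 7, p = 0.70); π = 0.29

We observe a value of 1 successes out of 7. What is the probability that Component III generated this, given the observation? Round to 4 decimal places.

0.0367

Apply Bayes' rule: the posterior for each component is proportional to its prior times its likelihood at x.
Evaluate each component's likelihood at the observed value:
  f_I = 0.0603553
  f_II = 0.0113149
  f_III = 0.0035721
Unnormalised posteriors:
  π_I·f_I = 0.39 × 0.0603553 = 0.0235386
  π_II·f_II = 0.32 × 0.0113149 = 0.00362075
  π_III·f_III = 0.29 × 0.0035721 = 0.00103591
Marginal: 0.0235386 + 0.00362075 + 0.00103591 = 0.0281952
So the posterior for Component III is 0.00103591 / 0.0281952 ≈ 0.0367.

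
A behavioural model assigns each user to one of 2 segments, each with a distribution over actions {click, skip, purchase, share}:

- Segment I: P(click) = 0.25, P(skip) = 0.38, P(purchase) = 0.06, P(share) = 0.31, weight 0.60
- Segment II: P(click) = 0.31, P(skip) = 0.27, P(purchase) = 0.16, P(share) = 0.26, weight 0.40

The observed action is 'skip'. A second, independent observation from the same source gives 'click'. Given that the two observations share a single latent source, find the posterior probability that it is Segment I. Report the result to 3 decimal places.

By Bayes' theorem, P(k | x) = w_k f_k(x) / Σ_j w_j f_j(x).
Since both observations come from the same component, the likelihood for component k is f_k(x₁)·f_k(x₂).
  f_I = [0.38] × [0.25] = 0.095
  f_II = [0.27] × [0.31] = 0.0837
Multiply by the mixture weights:
  w_I·f_I = 0.60 × 0.095 = 0.057
  w_II·f_II = 0.40 × 0.0837 = 0.03348
Sum: 0.057 + 0.03348 = 0.09048
P(Segment I | x) ≈ 0.630

0.630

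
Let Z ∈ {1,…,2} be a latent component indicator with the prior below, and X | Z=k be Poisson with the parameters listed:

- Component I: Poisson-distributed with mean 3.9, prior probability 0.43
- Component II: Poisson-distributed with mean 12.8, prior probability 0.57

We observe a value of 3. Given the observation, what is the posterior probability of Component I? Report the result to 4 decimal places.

0.9936

Apply Bayes' rule: the posterior for each component is proportional to its prior times its likelihood at x.
Poisson probabilities:
  f_I = e^(−3.9)·3.9^3/3! = 0.200122
  f_II = e^(−12.8)·12.8^3/3! = 0.00096496
Prior × likelihood for each component:
  π_I·f_I = 0.43 × 0.200122 = 0.0860523
  π_II·f_II = 0.57 × 0.00096496 = 0.000550027
Evidence: 0.0860523 + 0.000550027 = 0.0866023
P(Component I | 3) ≈ 0.9936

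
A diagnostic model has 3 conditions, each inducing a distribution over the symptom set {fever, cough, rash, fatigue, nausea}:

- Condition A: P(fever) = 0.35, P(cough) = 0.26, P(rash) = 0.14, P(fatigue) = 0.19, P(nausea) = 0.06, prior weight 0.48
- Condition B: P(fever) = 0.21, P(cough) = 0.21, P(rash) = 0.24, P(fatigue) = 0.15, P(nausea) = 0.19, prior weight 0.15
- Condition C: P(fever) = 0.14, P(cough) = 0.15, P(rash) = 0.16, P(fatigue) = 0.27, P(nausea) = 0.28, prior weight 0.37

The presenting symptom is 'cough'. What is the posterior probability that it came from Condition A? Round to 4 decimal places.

The responsibility of component k is π_k f_k(x) divided by Σ_j π_j f_j(x).
Component likelihoods at x = 'cough':
  f_A = P(cough | comp) = 0.26
  f_B = P(cough | comp) = 0.21
  f_C = P(cough | comp) = 0.15
Multiply by the mixture weights:
  π_A·f_A = 0.48 × 0.26 = 0.1248
  π_B·f_B = 0.15 × 0.21 = 0.0315
  π_C·f_C = 0.37 × 0.15 = 0.0555
Denominator: 0.1248 + 0.0315 + 0.0555 = 0.2118
Responsibility of Condition A: 0.1248 / 0.2118 ≈ 0.5892

0.5892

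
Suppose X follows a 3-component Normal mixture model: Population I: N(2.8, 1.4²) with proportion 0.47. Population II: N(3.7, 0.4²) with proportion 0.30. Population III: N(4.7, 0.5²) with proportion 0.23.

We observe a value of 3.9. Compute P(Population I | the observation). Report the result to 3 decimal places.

By Bayes' theorem, P(k | x) = π_k f_k(x) / Σ_j π_j f_j(x).
Normal densities:
  p_I = (1/(1.4·√(2π)))·exp(−(3.9−2.8)²/(2·1.4²)) = 0.284959·exp(-0.30867) = 0.20928
  p_II = (1/(0.4·√(2π)))·exp(−(3.9−3.7)²/(2·0.4²)) = 0.997356·exp(-0.12500) = 0.880163
  p_III = (1/(0.5·√(2π)))·exp(−(3.9−4.7)²/(2·0.5²)) = 0.797885·exp(-1.28000) = 0.221842
Unnormalised posteriors:
  π_I·p_I = 0.47 × 0.20928 = 0.0983614
  π_II·p_II = 0.30 × 0.880163 = 0.264049
  π_III·p_III = 0.23 × 0.221842 = 0.0510236
Denominator: 0.0983614 + 0.264049 + 0.0510236 = 0.413434
Responsibility of Population I: 0.0983614 / 0.413434 ≈ 0.238

0.238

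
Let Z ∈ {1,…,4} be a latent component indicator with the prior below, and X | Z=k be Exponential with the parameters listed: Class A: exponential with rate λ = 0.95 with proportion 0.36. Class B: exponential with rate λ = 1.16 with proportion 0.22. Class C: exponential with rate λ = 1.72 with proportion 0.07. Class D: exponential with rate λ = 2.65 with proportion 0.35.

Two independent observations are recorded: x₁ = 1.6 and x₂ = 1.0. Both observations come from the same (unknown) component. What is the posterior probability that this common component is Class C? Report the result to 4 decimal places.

0.0505

P(component k | x) = π_k·f_k(x) / marginal(x), where marginal(x) = Σ_j π_j·f_j(x).
Since both observations come from the same component, the likelihood for component k is f_k(x₁)·f_k(x₂).
  p_A = [0.95·e^(−0.95·1.6) = 0.95·e^(−1.5200) = 0.207776] × [0.367404] = 0.0763378
  p_B = [1.16·e^(−1.16·1.6) = 1.16·e^(−1.8560) = 0.181304] × [0.363644] = 0.0659301
  p_C = [1.72·e^(−1.72·1.6) = 1.72·e^(−2.7520) = 0.109736] × [0.307994] = 0.0337981
  p_D = [2.65·e^(−2.65·1.6) = 2.65·e^(−4.2400) = 0.0381801] × [0.187226] = 0.0071483
Prior × likelihood for each component:
  π_A·p_A = 0.36 × 0.0763378 = 0.0274816
  π_B·p_B = 0.22 × 0.0659301 = 0.0145046
  π_C·p_C = 0.07 × 0.0337981 = 0.00236587
  π_D·p_D = 0.35 × 0.0071483 = 0.0025019
Denominator: 0.0274816 + 0.0145046 + 0.00236587 + 0.0025019 = 0.046854
P(Class C | data) ≈ 0.0505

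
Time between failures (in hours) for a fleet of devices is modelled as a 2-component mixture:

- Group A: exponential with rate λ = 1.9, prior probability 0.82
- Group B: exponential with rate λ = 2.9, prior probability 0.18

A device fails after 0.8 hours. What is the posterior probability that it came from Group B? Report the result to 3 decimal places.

0.131

By Bayes' theorem, P(k | x) = π_k f_k(x) / Σ_j π_j f_j(x).
Component likelihoods at x = 0.8 hours:
  L_A = 0.415553
  L_B = 0.284993
Multiply by the mixture weights:
  π_A·L_A = 0.82 × 0.415553 = 0.340753
  π_B·L_B = 0.18 × 0.284993 = 0.0512988
Denominator: 0.340753 + 0.0512988 = 0.392052
Responsibility of Group B: 0.0512988 / 0.392052 ≈ 0.131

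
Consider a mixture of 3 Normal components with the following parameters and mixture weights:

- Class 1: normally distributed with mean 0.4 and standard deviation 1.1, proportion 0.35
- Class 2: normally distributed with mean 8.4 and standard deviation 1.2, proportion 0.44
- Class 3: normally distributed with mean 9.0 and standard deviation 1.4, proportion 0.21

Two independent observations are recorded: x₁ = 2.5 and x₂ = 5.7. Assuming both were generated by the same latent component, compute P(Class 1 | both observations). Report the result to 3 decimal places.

By Bayes' theorem, P(k | x) = P(Z=k) f_k(x) / Σ_j P(Z=j) f_j(x).
Since both observations come from the same component, the likelihood for component k is f_k(x₁)·f_k(x₂).
  f_1 = [0.0586268] × [3.29967e-06] = 1.93449e-07
  f_2 = [1.87282e-06] × [0.0264497] = 4.95355e-08
  f_3 = [5.94196e-06] × [0.0177127] = 1.05248e-07
Multiply by the mixture weights:
  P(Z=1)·f_1 = 0.35 × 1.93449e-07 = 6.77073e-08
  P(Z=2)·f_2 = 0.44 × 4.95355e-08 = 2.17956e-08
  P(Z=3)·f_3 = 0.21 × 1.05248e-07 = 2.21021e-08
Denominator: 6.77073e-08 + 2.17956e-08 + 2.21021e-08 = 1.11605e-07
P(Class 1 | data) = 6.77073e-08 / 1.11605e-07 ≈ 0.607

0.607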